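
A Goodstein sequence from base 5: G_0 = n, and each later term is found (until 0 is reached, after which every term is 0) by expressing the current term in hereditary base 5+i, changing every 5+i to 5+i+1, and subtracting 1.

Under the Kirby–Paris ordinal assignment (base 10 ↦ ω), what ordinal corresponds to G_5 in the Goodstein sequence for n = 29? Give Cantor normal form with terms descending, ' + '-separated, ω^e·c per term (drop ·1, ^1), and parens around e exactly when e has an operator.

ω·9 + 9

[0] 29 ≡ 5^2 + 4 (base 5). Lift 6: 40. −1: 39.
[1] 39 ≡ 6^2 + 3 (base 6). Lift 7: 52. −1: 51.
[2] 51 ≡ 7^2 + 2 (base 7). Lift 8: 66. −1: 65.
[3] 65 ≡ 8^2 + 1 (base 8). Lift 9: 82. −1: 81.
[4] 81 ≡ 9^2 (base 9). Lift 10: 100. −1: 99.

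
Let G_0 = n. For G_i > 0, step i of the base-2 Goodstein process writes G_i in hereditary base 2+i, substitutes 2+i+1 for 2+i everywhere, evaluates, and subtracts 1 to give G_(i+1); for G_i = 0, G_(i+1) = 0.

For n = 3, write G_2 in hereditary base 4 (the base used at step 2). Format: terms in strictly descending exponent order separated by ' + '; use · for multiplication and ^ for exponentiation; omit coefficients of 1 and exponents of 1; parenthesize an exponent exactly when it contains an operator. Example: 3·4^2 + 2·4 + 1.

i=0: 3 = 2 + 1 (b=2); 2→3: 3 + 1 = 4; 4−1 = 3
i=1: 3 = 3 (b=3); 3→4: 4 = 4; 4−1 = 3
i=2: 3 = 3 (b=4); 4→5: 3 = 3; 3−1 = 2

3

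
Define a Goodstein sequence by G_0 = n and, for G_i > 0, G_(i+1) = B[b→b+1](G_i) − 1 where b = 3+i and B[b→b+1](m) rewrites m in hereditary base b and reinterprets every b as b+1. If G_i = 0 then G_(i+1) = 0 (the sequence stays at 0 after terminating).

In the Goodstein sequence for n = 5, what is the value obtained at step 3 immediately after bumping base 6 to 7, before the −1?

G_0 = 5. HB_3(5) = 3 + 2. Bump = 6. G_1 = 5.
G_1 = 5. HB_4(5) = 4 + 1. Bump = 6. G_2 = 5.
G_2 = 5. HB_5(5) = 5. Bump = 6. G_3 = 5.
G_3 = 5. HB_6(5) = 5. Bump = 5. G_4 = 4.

5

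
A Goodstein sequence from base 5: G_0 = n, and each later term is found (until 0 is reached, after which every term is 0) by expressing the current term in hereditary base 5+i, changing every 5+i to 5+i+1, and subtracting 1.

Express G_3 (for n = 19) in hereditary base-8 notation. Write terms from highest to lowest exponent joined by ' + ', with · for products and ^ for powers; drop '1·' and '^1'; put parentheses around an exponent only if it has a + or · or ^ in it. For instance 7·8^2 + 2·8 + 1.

step 0: 19 = 3·5 + 4; sub 6 for 5: 3·6 + 4; = 22; G_1 = 22−1 = 21
step 1: 21 = 3·6 + 3; sub 7 for 6: 3·7 + 3; = 24; G_2 = 24−1 = 23
step 2: 23 = 3·7 + 2; sub 8 for 7: 3·8 + 2; = 26; G_3 = 26−1 = 25
step 3: 25 = 3·8 + 1; sub 9 for 8: 3·9 + 1; = 28; G_4 = 28−1 = 27

3·8 + 1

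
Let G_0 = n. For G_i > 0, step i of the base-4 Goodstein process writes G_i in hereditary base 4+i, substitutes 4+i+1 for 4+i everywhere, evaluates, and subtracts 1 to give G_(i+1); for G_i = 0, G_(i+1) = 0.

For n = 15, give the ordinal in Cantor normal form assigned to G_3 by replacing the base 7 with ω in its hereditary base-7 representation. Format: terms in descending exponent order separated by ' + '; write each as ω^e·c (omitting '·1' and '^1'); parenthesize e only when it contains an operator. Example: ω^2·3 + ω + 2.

ω·3

G_0=15  [base 4] 3·4 + 3  →[4↦5]→  3·5 + 3 = 18  −1 ⇒ G_1=17
G_1=17  [base 5] 3·5 + 2  →[5↦6]→  3·6 + 2 = 20  −1 ⇒ G_2=19
G_2=19  [base 6] 3·6 + 1  →[6↦7]→  3·7 + 1 = 22  −1 ⇒ G_3=21
G_3=21  [base 7] 3·7  →[7↦8]→  3·8 = 24  −1 ⇒ G_4=23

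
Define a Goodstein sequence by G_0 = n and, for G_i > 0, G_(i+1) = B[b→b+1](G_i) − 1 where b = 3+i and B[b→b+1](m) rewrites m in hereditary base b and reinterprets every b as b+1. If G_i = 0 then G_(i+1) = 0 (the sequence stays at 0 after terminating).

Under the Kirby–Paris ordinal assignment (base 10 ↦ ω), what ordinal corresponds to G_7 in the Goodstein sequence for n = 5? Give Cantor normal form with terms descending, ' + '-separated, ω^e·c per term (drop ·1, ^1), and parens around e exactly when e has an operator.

1

step 0: 5 = 3 + 2; sub 4 for 3: 4 + 2; = 6; G_1 = 6−1 = 5
step 1: 5 = 4 + 1; sub 5 for 4: 5 + 1; = 6; G_2 = 6−1 = 5
step 2: 5 = 5; sub 6 for 5: 6; = 6; G_3 = 6−1 = 5
step 3: 5 = 5; sub 7 for 6: 5; = 5; G_4 = 5−1 = 4
step 4: 4 = 4; sub 8 for 7: 4; = 4; G_5 = 4−1 = 3
step 5: 3 = 3; sub 9 for 8: 3; = 3; G_6 = 3−1 = 2
step 6: 2 = 2; sub 10 for 9: 2; = 2; G_7 = 2−1 = 1
step 7: 1 = 1; sub 11 for 10: 1; = 1; G_8 = 1−1 = 0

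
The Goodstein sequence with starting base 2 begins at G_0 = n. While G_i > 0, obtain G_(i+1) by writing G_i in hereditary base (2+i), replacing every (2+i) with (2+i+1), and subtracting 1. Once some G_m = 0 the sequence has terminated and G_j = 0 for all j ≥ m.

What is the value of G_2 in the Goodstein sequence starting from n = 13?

1279

G_0=13  [base 2] 2^(2 + 1) + 2^2 + 1  →[2↦3]→  3^(3 + 1) + 3^3 + 1 = 109  −1 ⇒ G_1=108
G_1=108  [base 3] 3^(3 + 1) + 3^3  →[3↦4]→  4^(4 + 1) + 4^4 = 1280  −1 ⇒ G_2=1279
G_2=1279  [base 4] 4^(4 + 1) + 3·4^3 + 3·4^2 + 3·4 + 3  →[4↦5]→  5^(5 + 1) + 3·5^3 + 3·5^2 + 3·5 + 3 = 16093  −1 ⇒ G_3=16092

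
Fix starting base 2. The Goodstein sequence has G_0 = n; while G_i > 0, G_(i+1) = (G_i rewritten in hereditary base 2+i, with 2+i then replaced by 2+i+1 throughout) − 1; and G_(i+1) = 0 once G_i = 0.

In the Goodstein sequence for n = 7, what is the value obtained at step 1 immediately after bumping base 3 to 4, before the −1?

260

step 0: 7 = 2^2 + 2 + 1; sub 3 for 2: 3^3 + 3 + 1; = 31; G_1 = 31−1 = 30
step 1: 30 = 3^3 + 3; sub 4 for 3: 4^4 + 4; = 260; G_2 = 260−1 = 259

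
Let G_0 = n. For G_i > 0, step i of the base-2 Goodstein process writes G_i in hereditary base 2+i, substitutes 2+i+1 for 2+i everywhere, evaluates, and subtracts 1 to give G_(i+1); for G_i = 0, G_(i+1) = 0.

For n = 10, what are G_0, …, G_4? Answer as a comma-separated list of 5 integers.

10, 83, 1025, 15625, 279935

G_0 = 10. HB_2(10) = 2^(2 + 1) + 2. Bump = 84. G_1 = 83.
G_1 = 83. HB_3(83) = 3^(3 + 1) + 2. Bump = 1026. G_2 = 1025.
G_2 = 1025. HB_4(1025) = 4^(4 + 1) + 1. Bump = 15626. G_3 = 15625.
G_3 = 15625. HB_5(15625) = 5^(5 + 1). Bump = 279936. G_4 = 279935.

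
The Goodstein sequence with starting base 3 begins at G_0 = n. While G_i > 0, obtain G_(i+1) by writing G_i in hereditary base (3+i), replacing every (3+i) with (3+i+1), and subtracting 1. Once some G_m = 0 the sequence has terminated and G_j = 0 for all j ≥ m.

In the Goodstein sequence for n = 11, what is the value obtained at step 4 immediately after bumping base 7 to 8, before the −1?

44

step 0: 11 = 3^2 + 2; sub 4 for 3: 4^2 + 2; = 18; G_1 = 18−1 = 17
step 1: 17 = 4^2 + 1; sub 5 for 4: 5^2 + 1; = 26; G_2 = 26−1 = 25
step 2: 25 = 5^2; sub 6 for 5: 6^2; = 36; G_3 = 36−1 = 35
step 3: 35 = 5·6 + 5; sub 7 for 6: 5·7 + 5; = 40; G_4 = 40−1 = 39
step 4: 39 = 5·7 + 4; sub 8 for 7: 5·8 + 4; = 44; G_5 = 44−1 = 43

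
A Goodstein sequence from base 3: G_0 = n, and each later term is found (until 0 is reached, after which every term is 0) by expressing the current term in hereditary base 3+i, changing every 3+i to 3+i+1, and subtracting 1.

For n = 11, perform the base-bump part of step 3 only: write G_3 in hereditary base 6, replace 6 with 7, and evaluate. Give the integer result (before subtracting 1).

step 0: 11 = 3^2 + 2; sub 4 for 3: 4^2 + 2; = 18; G_1 = 18−1 = 17
step 1: 17 = 4^2 + 1; sub 5 for 4: 5^2 + 1; = 26; G_2 = 26−1 = 25
step 2: 25 = 5^2; sub 6 for 5: 6^2; = 36; G_3 = 36−1 = 35

40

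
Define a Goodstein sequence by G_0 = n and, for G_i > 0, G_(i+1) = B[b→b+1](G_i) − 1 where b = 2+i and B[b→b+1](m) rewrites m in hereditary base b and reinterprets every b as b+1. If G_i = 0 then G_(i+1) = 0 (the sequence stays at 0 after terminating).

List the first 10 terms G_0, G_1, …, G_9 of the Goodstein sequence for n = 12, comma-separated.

12, 107, 1065, 15685, 280019, 5764910, 134217867, 3486784574, 100000000211, 3138428376974

G_0=12  [base 2] 2^(2 + 1) + 2^2  →[2↦3]→  3^(3 + 1) + 3^3 = 108  −1 ⇒ G_1=107
G_1=107  [base 3] 3^(3 + 1) + 2·3^2 + 2·3 + 2  →[3↦4]→  4^(4 + 1) + 2·4^2 + 2·4 + 2 = 1066  −1 ⇒ G_2=1065
G_2=1065  [base 4] 4^(4 + 1) + 2·4^2 + 2·4 + 1  →[4↦5]→  5^(5 + 1) + 2·5^2 + 2·5 + 1 = 15686  −1 ⇒ G_3=15685
G_3=15685  [base 5] 5^(5 + 1) + 2·5^2 + 2·5  →[5↦6]→  6^(6 + 1) + 2·6^2 + 2·6 = 280020  −1 ⇒ G_4=280019
G_4=280019  [base 6] 6^(6 + 1) + 2·6^2 + 6 + 5  →[6↦7]→  7^(7 + 1) + 2·7^2 + 7 + 5 = 5764911  −1 ⇒ G_5=5764910
G_5=5764910  [base 7] 7^(7 + 1) + 2·7^2 + 7 + 4  →[7↦8]→  8^(8 + 1) + 2·8^2 + 8 + 4 = 134217868  −1 ⇒ G_6=134217867
G_6=134217867  [base 8] 8^(8 + 1) + 2·8^2 + 8 + 3  →[8↦9]→  9^(9 + 1) + 2·9^2 + 9 + 3 = 3486784575  −1 ⇒ G_7=3486784574
G_7=3486784574  [base 9] 9^(9 + 1) + 2·9^2 + 9 + 2  →[9↦10]→  10^(10 + 1) + 2·10^2 + 10 + 2 = 100000000212  −1 ⇒ G_8=100000000211
G_8=100000000211  [base 10] 10^(10 + 1) + 2·10^2 + 10 + 1  →[10↦11]→  11^(11 + 1) + 2·11^2 + 11 + 1 = 3138428376975  −1 ⇒ G_9=3138428376974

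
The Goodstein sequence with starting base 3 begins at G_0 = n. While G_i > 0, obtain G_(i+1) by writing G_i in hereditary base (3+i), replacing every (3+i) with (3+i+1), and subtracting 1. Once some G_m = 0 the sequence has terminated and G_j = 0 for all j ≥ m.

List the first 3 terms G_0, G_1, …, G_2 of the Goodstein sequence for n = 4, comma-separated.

4, 4, 4

4 —HB3→ 3 + 1 —bump→ 4 + 1 = 5 —(−1)→ 4
4 —HB4→ 4 —bump→ 5 = 5 —(−1)→ 4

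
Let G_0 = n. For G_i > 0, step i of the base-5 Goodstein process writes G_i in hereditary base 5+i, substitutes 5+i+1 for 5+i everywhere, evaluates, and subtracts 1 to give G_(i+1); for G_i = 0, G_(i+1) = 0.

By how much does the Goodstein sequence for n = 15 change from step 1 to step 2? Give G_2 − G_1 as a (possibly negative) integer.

1

(0) 15|_5 = 3·5 ↦ 3·6|_6 = 18 ⇒ 17
(1) 17|_6 = 2·6 + 5 ↦ 2·7 + 5|_7 = 19 ⇒ 18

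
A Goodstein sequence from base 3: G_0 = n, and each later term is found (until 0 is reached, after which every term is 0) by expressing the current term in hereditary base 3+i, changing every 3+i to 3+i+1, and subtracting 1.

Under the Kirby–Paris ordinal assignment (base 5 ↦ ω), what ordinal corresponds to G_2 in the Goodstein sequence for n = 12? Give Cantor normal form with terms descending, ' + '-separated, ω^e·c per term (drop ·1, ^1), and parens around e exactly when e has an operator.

ω^2 + 2

step 0: 12 = 3^2 + 3; sub 4 for 3: 4^2 + 4; = 20; G_1 = 20−1 = 19
step 1: 19 = 4^2 + 3; sub 5 for 4: 5^2 + 3; = 28; G_2 = 28−1 = 27
step 2: 27 = 5^2 + 2; sub 6 for 5: 6^2 + 2; = 38; G_3 = 38−1 = 37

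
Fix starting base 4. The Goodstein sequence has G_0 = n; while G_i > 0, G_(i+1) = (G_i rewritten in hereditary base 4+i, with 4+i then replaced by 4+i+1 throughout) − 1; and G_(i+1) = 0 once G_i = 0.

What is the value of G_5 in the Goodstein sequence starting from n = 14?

22

G_0=14  [base 4] 3·4 + 2  →[4↦5]→  3·5 + 2 = 17  −1 ⇒ G_1=16
G_1=16  [base 5] 3·5 + 1  →[5↦6]→  3·6 + 1 = 19  −1 ⇒ G_2=18
G_2=18  [base 6] 3·6  →[6↦7]→  3·7 = 21  −1 ⇒ G_3=20
G_3=20  [base 7] 2·7 + 6  →[7↦8]→  2·8 + 6 = 22  −1 ⇒ G_4=21
G_4=21  [base 8] 2·8 + 5  →[8↦9]→  2·9 + 5 = 23  −1 ⇒ G_5=22
G_5=22  [base 9] 2·9 + 4  →[9↦10]→  2·10 + 4 = 24  −1 ⇒ G_6=23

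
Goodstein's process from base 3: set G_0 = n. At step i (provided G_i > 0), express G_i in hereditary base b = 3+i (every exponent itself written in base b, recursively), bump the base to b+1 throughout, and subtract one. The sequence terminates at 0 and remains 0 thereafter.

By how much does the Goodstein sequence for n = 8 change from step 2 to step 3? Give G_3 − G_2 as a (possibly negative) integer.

8 —HB3→ 2·3 + 2 —bump→ 2·4 + 2 = 10 —(−1)→ 9
9 —HB4→ 2·4 + 1 —bump→ 2·5 + 1 = 11 —(−1)→ 10
10 —HB5→ 2·5 —bump→ 2·6 = 12 —(−1)→ 11

1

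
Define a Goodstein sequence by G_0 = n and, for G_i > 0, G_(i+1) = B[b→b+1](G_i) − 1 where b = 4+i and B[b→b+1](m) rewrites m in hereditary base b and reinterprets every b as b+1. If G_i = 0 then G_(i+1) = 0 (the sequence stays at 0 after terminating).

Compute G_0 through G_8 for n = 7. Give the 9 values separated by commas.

step 0: 7 = 4 + 3; sub 5 for 4: 5 + 3; = 8; G_1 = 8−1 = 7
step 1: 7 = 5 + 2; sub 6 for 5: 6 + 2; = 8; G_2 = 8−1 = 7
step 2: 7 = 6 + 1; sub 7 for 6: 7 + 1; = 8; G_3 = 8−1 = 7
step 3: 7 = 7; sub 8 for 7: 8; = 8; G_4 = 8−1 = 7
step 4: 7 = 7; sub 9 for 8: 7; = 7; G_5 = 7−1 = 6
step 5: 6 = 6; sub 10 for 9: 6; = 6; G_6 = 6−1 = 5
step 6: 5 = 5; sub 11 for 10: 5; = 5; G_7 = 5−1 = 4
step 7: 4 = 4; sub 12 for 11: 4; = 4; G_8 = 4−1 = 3

7, 7, 7, 7, 7, 6, 5, 4, 3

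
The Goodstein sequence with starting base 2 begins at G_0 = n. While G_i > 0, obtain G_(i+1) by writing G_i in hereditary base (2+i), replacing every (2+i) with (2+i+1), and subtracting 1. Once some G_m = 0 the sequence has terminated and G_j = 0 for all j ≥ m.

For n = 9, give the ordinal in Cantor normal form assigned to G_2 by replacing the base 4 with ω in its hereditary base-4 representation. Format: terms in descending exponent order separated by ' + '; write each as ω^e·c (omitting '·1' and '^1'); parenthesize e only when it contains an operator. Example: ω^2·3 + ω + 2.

i=0: 9 = 2^(2 + 1) + 1 (b=2); 2→3: 3^(3 + 1) + 1 = 82; 82−1 = 81
i=1: 81 = 3^(3 + 1) (b=3); 3→4: 4^(4 + 1) = 1024; 1024−1 = 1023
i=2: 1023 = 3·4^4 + 3·4^3 + 3·4^2 + 3·4 + 3 (b=4); 4→5: 3·5^5 + 3·5^3 + 3·5^2 + 3·5 + 3 = 9843; 9843−1 = 9842

ω^ω·3 + ω^3·3 + ω^2·3 + ω·3 + 3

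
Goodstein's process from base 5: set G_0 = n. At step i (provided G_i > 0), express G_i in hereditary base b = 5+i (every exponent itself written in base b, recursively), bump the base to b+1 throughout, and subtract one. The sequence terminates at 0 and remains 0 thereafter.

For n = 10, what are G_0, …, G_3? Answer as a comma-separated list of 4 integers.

[0] 10 ≡ 2·5 (base 5). Lift 6: 12. −1: 11.
[1] 11 ≡ 6 + 5 (base 6). Lift 7: 12. −1: 11.
[2] 11 ≡ 7 + 4 (base 7). Lift 8: 12. −1: 11.

10, 11, 11, 11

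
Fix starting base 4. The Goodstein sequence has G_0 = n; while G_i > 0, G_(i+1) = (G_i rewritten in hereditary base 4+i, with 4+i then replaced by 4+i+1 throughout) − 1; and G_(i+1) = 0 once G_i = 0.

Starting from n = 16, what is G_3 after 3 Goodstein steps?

16 —HB4→ 4^2 —bump→ 5^2 = 25 —(−1)→ 24
24 —HB5→ 4·5 + 4 —bump→ 4·6 + 4 = 28 —(−1)→ 27
27 —HB6→ 4·6 + 3 —bump→ 4·7 + 3 = 31 —(−1)→ 30
30 —HB7→ 4·7 + 2 —bump→ 4·8 + 2 = 34 —(−1)→ 33

30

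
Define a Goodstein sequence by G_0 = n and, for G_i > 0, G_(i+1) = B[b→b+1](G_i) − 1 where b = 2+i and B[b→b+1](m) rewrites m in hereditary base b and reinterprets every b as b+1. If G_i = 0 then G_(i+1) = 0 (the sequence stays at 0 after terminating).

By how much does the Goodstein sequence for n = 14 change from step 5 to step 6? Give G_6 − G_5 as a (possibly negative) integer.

14 —HB2→ 2^(2 + 1) + 2^2 + 2 —bump→ 3^(3 + 1) + 3^3 + 3 = 111 —(−1)→ 110
110 —HB3→ 3^(3 + 1) + 3^3 + 2 —bump→ 4^(4 + 1) + 4^4 + 2 = 1282 —(−1)→ 1281
1281 —HB4→ 4^(4 + 1) + 4^4 + 1 —bump→ 5^(5 + 1) + 5^5 + 1 = 18751 —(−1)→ 18750
18750 —HB5→ 5^(5 + 1) + 5^5 —bump→ 6^(6 + 1) + 6^6 = 326592 —(−1)→ 326591
326591 —HB6→ 6^(6 + 1) + 5·6^5 + 5·6^4 + 5·6^3 + 5·6^2 + 5·6 + 5 —bump→ 7^(7 + 1) + 5·7^5 + 5·7^4 + 5·7^3 + 5·7^2 + 5·7 + 5 = 5862841 —(−1)→ 5862840
5862840 —HB7→ 7^(7 + 1) + 5·7^5 + 5·7^4 + 5·7^3 + 5·7^2 + 5·7 + 4 —bump→ 8^(8 + 1) + 5·8^5 + 5·8^4 + 5·8^3 + 5·8^2 + 5·8 + 4 = 134404972 —(−1)→ 134404971

128542131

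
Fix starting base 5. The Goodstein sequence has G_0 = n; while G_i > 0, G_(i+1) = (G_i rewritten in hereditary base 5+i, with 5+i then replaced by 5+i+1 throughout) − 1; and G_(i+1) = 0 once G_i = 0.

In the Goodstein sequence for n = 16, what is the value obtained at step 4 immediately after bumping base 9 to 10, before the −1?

24

base 5: 16 = 3·5 + 1; at 6: 3·6 + 1 = 19; next = 18
base 6: 18 = 3·6; at 7: 3·7 = 21; next = 20
base 7: 20 = 2·7 + 6; at 8: 2·8 + 6 = 22; next = 21
base 8: 21 = 2·8 + 5; at 9: 2·9 + 5 = 23; next = 22
base 9: 22 = 2·9 + 4; at 10: 2·10 + 4 = 24; next = 23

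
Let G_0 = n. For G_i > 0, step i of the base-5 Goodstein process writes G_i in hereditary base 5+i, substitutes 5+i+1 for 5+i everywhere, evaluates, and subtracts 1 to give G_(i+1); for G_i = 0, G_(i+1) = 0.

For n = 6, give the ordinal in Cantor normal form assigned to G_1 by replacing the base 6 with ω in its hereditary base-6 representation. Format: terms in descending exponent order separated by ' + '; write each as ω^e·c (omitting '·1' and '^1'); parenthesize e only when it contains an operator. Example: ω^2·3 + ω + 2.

ω

6 —HB5→ 5 + 1 —bump→ 6 + 1 = 7 —(−1)→ 6
6 —HB6→ 6 —bump→ 7 = 7 —(−1)→ 6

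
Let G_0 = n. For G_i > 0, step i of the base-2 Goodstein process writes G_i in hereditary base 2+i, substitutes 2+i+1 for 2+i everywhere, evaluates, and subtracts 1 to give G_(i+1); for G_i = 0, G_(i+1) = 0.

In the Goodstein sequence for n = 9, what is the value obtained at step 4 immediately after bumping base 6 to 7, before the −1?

base 2: 9 = 2^(2 + 1) + 1; at 3: 3^(3 + 1) + 1 = 82; next = 81
base 3: 81 = 3^(3 + 1); at 4: 4^(4 + 1) = 1024; next = 1023
base 4: 1023 = 3·4^4 + 3·4^3 + 3·4^2 + 3·4 + 3; at 5: 3·5^5 + 3·5^3 + 3·5^2 + 3·5 + 3 = 9843; next = 9842
base 5: 9842 = 3·5^5 + 3·5^3 + 3·5^2 + 3·5 + 2; at 6: 3·6^6 + 3·6^3 + 3·6^2 + 3·6 + 2 = 140744; next = 140743
base 6: 140743 = 3·6^6 + 3·6^3 + 3·6^2 + 3·6 + 1; at 7: 3·7^7 + 3·7^3 + 3·7^2 + 3·7 + 1 = 2471827; next = 2471826

2471827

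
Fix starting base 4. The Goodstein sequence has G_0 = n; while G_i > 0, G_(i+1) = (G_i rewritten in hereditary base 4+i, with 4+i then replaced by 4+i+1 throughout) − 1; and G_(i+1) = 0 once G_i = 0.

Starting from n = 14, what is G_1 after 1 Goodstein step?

16

base 4: 14 = 3·4 + 2; at 5: 3·5 + 2 = 17; next = 16
base 5: 16 = 3·5 + 1; at 6: 3·6 + 1 = 19; next = 18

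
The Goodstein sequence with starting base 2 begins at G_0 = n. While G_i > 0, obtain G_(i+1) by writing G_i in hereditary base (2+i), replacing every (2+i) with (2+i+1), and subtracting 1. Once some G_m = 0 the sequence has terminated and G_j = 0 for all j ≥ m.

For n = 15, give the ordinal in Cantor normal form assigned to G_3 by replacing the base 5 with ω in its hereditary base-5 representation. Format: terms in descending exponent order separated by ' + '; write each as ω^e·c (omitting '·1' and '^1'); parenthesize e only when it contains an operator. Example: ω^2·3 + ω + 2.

ω^(ω + 1) + ω^ω + 2

G_0 = 15. HB_2(15) = 2^(2 + 1) + 2^2 + 2 + 1. Bump = 112. G_1 = 111.
G_1 = 111. HB_3(111) = 3^(3 + 1) + 3^3 + 3. Bump = 1284. G_2 = 1283.
G_2 = 1283. HB_4(1283) = 4^(4 + 1) + 4^4 + 3. Bump = 18753. G_3 = 18752.
G_3 = 18752. HB_5(18752) = 5^(5 + 1) + 5^5 + 2. Bump = 326594. G_4 = 326593.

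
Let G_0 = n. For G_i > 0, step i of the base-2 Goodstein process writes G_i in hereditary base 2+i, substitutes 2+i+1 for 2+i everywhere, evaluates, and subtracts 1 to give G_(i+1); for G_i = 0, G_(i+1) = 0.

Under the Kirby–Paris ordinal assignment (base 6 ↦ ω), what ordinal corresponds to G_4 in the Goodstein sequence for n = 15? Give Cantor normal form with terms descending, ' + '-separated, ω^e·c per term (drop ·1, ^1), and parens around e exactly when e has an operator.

ω^(ω + 1) + ω^ω + 1

i=0: 15 = 2^(2 + 1) + 2^2 + 2 + 1 (b=2); 2→3: 3^(3 + 1) + 3^3 + 3 + 1 = 112; 112−1 = 111
i=1: 111 = 3^(3 + 1) + 3^3 + 3 (b=3); 3→4: 4^(4 + 1) + 4^4 + 4 = 1284; 1284−1 = 1283
i=2: 1283 = 4^(4 + 1) + 4^4 + 3 (b=4); 4→5: 5^(5 + 1) + 5^5 + 3 = 18753; 18753−1 = 18752
i=3: 18752 = 5^(5 + 1) + 5^5 + 2 (b=5); 5→6: 6^(6 + 1) + 6^6 + 2 = 326594; 326594−1 = 326593
i=4: 326593 = 6^(6 + 1) + 6^6 + 1 (b=6); 6→7: 7^(7 + 1) + 7^7 + 1 = 6588345; 6588345−1 = 6588344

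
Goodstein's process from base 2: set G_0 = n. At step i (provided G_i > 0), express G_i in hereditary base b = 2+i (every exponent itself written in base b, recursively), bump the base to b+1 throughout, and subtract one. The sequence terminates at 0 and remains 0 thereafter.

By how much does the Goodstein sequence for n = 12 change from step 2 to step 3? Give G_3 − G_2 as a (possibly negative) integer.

12 —HB2→ 2^(2 + 1) + 2^2 —bump→ 3^(3 + 1) + 3^3 = 108 —(−1)→ 107
107 —HB3→ 3^(3 + 1) + 2·3^2 + 2·3 + 2 —bump→ 4^(4 + 1) + 2·4^2 + 2·4 + 2 = 1066 —(−1)→ 1065
1065 —HB4→ 4^(4 + 1) + 2·4^2 + 2·4 + 1 —bump→ 5^(5 + 1) + 2·5^2 + 2·5 + 1 = 15686 —(−1)→ 15685

14620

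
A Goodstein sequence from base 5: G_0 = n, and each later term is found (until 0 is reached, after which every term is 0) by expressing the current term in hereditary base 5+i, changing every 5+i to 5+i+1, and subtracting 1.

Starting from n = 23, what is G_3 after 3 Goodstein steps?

step 0: 23 = 4·5 + 3; sub 6 for 5: 4·6 + 3; = 27; G_1 = 27−1 = 26
step 1: 26 = 4·6 + 2; sub 7 for 6: 4·7 + 2; = 30; G_2 = 30−1 = 29
step 2: 29 = 4·7 + 1; sub 8 for 7: 4·8 + 1; = 33; G_3 = 33−1 = 32
step 3: 32 = 4·8; sub 9 for 8: 4·9; = 36; G_4 = 36−1 = 35

32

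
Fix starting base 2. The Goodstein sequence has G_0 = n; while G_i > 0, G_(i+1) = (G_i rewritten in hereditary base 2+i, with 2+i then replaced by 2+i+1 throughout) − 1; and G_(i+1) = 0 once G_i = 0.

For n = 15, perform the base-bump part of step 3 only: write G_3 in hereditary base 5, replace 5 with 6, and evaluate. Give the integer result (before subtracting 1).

base 2: 15 = 2^(2 + 1) + 2^2 + 2 + 1; at 3: 3^(3 + 1) + 3^3 + 3 + 1 = 112; next = 111
base 3: 111 = 3^(3 + 1) + 3^3 + 3; at 4: 4^(4 + 1) + 4^4 + 4 = 1284; next = 1283
base 4: 1283 = 4^(4 + 1) + 4^4 + 3; at 5: 5^(5 + 1) + 5^5 + 3 = 18753; next = 18752

326594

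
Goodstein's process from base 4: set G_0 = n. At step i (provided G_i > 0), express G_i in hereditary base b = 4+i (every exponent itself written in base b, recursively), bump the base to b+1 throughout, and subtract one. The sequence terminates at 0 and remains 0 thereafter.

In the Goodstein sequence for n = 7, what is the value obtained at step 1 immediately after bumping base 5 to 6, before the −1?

8

i=0: 7 = 4 + 3 (b=4); 4→5: 5 + 3 = 8; 8−1 = 7
i=1: 7 = 5 + 2 (b=5); 5→6: 6 + 2 = 8; 8−1 = 7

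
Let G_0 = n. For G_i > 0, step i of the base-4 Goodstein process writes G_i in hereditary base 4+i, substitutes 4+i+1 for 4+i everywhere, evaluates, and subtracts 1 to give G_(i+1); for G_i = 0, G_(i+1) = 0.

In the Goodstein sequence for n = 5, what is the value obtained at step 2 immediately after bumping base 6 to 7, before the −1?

step 0: 5 = 4 + 1; sub 5 for 4: 5 + 1; = 6; G_1 = 6−1 = 5
step 1: 5 = 5; sub 6 for 5: 6; = 6; G_2 = 6−1 = 5
step 2: 5 = 5; sub 7 for 6: 5; = 5; G_3 = 5−1 = 4

5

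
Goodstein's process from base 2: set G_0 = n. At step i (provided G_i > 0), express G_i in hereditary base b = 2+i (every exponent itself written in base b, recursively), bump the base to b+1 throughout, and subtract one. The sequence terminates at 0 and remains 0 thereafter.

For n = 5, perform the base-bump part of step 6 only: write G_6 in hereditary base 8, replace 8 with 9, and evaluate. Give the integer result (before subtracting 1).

G_0 = 5. HB_2(5) = 2^2 + 1. Bump = 28. G_1 = 27.
G_1 = 27. HB_3(27) = 3^3. Bump = 256. G_2 = 255.
G_2 = 255. HB_4(255) = 3·4^3 + 3·4^2 + 3·4 + 3. Bump = 468. G_3 = 467.
G_3 = 467. HB_5(467) = 3·5^3 + 3·5^2 + 3·5 + 2. Bump = 776. G_4 = 775.
G_4 = 775. HB_6(775) = 3·6^3 + 3·6^2 + 3·6 + 1. Bump = 1198. G_5 = 1197.
G_5 = 1197. HB_7(1197) = 3·7^3 + 3·7^2 + 3·7. Bump = 1752. G_6 = 1751.
G_6 = 1751. HB_8(1751) = 3·8^3 + 3·8^2 + 2·8 + 7. Bump = 2455. G_7 = 2454.

2455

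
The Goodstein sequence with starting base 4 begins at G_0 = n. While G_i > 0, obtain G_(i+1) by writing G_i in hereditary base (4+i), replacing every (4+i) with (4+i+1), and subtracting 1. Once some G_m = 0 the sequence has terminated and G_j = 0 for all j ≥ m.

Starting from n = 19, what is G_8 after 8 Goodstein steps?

87

G_0 = 19. HB_4(19) = 4^2 + 3. Bump = 28. G_1 = 27.
G_1 = 27. HB_5(27) = 5^2 + 2. Bump = 38. G_2 = 37.
G_2 = 37. HB_6(37) = 6^2 + 1. Bump = 50. G_3 = 49.
G_3 = 49. HB_7(49) = 7^2. Bump = 64. G_4 = 63.
G_4 = 63. HB_8(63) = 7·8 + 7. Bump = 70. G_5 = 69.
G_5 = 69. HB_9(69) = 7·9 + 6. Bump = 76. G_6 = 75.
G_6 = 75. HB_10(75) = 7·10 + 5. Bump = 82. G_7 = 81.
G_7 = 81. HB_11(81) = 7·11 + 4. Bump = 88. G_8 = 87.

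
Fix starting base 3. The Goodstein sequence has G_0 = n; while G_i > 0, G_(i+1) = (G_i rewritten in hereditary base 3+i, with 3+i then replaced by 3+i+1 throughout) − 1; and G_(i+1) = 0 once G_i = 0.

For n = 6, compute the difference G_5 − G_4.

0

(0) 6|_3 = 2·3 ↦ 2·4|_4 = 8 ⇒ 7
(1) 7|_4 = 4 + 3 ↦ 5 + 3|_5 = 8 ⇒ 7
(2) 7|_5 = 5 + 2 ↦ 6 + 2|_6 = 8 ⇒ 7
(3) 7|_6 = 6 + 1 ↦ 7 + 1|_7 = 8 ⇒ 7
(4) 7|_7 = 7 ↦ 8|_8 = 8 ⇒ 7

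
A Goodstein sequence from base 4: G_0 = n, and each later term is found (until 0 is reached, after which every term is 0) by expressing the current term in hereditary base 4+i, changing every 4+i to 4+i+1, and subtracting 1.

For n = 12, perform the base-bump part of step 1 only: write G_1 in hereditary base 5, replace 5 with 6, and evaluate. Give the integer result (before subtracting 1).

16

base 4: 12 = 3·4; at 5: 3·5 = 15; next = 14
base 5: 14 = 2·5 + 4; at 6: 2·6 + 4 = 16; next = 15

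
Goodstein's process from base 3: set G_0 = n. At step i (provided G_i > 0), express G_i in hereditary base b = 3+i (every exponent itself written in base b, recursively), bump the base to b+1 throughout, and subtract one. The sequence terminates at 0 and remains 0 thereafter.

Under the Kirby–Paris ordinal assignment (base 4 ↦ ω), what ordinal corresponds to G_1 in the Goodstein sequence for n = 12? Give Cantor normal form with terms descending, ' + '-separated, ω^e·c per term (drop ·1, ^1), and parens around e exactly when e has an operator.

step 0: 12 = 3^2 + 3; sub 4 for 3: 4^2 + 4; = 20; G_1 = 20−1 = 19
step 1: 19 = 4^2 + 3; sub 5 for 4: 5^2 + 3; = 28; G_2 = 28−1 = 27

ω^2 + 3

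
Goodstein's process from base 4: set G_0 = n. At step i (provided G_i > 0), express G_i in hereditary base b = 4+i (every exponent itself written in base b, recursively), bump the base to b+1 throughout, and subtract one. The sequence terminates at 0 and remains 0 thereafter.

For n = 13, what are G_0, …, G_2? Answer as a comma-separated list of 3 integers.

G_0 = 13. HB_4(13) = 3·4 + 1. Bump = 16. G_1 = 15.
G_1 = 15. HB_5(15) = 3·5. Bump = 18. G_2 = 17.

13, 15, 17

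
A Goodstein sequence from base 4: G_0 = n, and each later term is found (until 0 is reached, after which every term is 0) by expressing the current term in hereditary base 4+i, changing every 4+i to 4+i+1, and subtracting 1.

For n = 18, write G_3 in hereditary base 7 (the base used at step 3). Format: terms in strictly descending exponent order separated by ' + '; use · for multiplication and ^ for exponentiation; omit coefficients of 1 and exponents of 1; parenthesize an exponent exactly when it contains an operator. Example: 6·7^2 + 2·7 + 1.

base 4: 18 = 4^2 + 2; at 5: 5^2 + 2 = 27; next = 26
base 5: 26 = 5^2 + 1; at 6: 6^2 + 1 = 37; next = 36
base 6: 36 = 6^2; at 7: 7^2 = 49; next = 48
base 7: 48 = 6·7 + 6; at 8: 6·8 + 6 = 54; next = 53

6·7 + 6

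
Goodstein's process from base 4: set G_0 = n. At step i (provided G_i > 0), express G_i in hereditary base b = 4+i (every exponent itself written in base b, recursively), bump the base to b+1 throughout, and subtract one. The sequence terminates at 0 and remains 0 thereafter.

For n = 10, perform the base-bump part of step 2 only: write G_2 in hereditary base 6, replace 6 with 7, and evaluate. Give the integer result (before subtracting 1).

(0) 10|_4 = 2·4 + 2 ↦ 2·5 + 2|_5 = 12 ⇒ 11
(1) 11|_5 = 2·5 + 1 ↦ 2·6 + 1|_6 = 13 ⇒ 12

14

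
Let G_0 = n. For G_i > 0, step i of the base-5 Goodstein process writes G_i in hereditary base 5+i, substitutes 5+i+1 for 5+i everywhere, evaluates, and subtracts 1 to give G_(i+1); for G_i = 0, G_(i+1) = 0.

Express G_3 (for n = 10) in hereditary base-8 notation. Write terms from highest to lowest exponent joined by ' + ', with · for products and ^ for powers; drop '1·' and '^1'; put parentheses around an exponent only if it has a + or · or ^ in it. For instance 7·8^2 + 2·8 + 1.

8 + 3

i=0: 10 = 2·5 (b=5); 5→6: 2·6 = 12; 12−1 = 11
i=1: 11 = 6 + 5 (b=6); 6→7: 7 + 5 = 12; 12−1 = 11
i=2: 11 = 7 + 4 (b=7); 7→8: 8 + 4 = 12; 12−1 = 11
i=3: 11 = 8 + 3 (b=8); 8→9: 9 + 3 = 12; 12−1 = 11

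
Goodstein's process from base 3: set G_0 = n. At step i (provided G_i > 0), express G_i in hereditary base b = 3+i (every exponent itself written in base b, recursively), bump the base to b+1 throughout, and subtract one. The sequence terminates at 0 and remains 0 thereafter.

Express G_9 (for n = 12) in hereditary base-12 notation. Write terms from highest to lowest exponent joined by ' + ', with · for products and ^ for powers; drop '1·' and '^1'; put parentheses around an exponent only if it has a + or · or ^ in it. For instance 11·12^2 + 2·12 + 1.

7·12 + 3

base 3: 12 = 3^2 + 3; at 4: 4^2 + 4 = 20; next = 19
base 4: 19 = 4^2 + 3; at 5: 5^2 + 3 = 28; next = 27
base 5: 27 = 5^2 + 2; at 6: 6^2 + 2 = 38; next = 37
base 6: 37 = 6^2 + 1; at 7: 7^2 + 1 = 50; next = 49
base 7: 49 = 7^2; at 8: 8^2 = 64; next = 63
base 8: 63 = 7·8 + 7; at 9: 7·9 + 7 = 70; next = 69
base 9: 69 = 7·9 + 6; at 10: 7·10 + 6 = 76; next = 75
base 10: 75 = 7·10 + 5; at 11: 7·11 + 5 = 82; next = 81
base 11: 81 = 7·11 + 4; at 12: 7·12 + 4 = 88; next = 87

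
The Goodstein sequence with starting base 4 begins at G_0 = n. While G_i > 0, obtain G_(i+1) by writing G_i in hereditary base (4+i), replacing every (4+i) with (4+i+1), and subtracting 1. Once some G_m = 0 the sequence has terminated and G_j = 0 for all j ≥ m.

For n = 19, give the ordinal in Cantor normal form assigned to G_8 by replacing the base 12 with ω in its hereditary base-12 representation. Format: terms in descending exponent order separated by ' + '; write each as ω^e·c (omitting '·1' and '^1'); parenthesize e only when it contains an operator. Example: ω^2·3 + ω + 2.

ω·7 + 3

(0) 19|_4 = 4^2 + 3 ↦ 5^2 + 3|_5 = 28 ⇒ 27
(1) 27|_5 = 5^2 + 2 ↦ 6^2 + 2|_6 = 38 ⇒ 37
(2) 37|_6 = 6^2 + 1 ↦ 7^2 + 1|_7 = 50 ⇒ 49
(3) 49|_7 = 7^2 ↦ 8^2|_8 = 64 ⇒ 63
(4) 63|_8 = 7·8 + 7 ↦ 7·9 + 7|_9 = 70 ⇒ 69
(5) 69|_9 = 7·9 + 6 ↦ 7·10 + 6|_10 = 76 ⇒ 75
(6) 75|_10 = 7·10 + 5 ↦ 7·11 + 5|_11 = 82 ⇒ 81
(7) 81|_11 = 7·11 + 4 ↦ 7·12 + 4|_12 = 88 ⇒ 87
(8) 87|_12 = 7·12 + 3 ↦ 7·13 + 3|_13 = 94 ⇒ 93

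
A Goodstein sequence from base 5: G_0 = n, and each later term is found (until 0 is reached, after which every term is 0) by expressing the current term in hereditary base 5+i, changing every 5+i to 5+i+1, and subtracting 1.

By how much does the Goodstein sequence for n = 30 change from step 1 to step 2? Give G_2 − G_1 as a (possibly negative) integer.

12

(0) 30|_5 = 5^2 + 5 ↦ 6^2 + 6|_6 = 42 ⇒ 41
(1) 41|_6 = 6^2 + 5 ↦ 7^2 + 5|_7 = 54 ⇒ 53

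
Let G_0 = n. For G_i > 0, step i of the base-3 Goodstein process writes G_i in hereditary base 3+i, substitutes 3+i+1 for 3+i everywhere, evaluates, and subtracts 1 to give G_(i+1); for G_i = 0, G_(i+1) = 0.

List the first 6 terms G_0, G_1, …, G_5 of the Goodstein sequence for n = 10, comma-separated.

i=0: 10 = 3^2 + 1 (b=3); 3→4: 4^2 + 1 = 17; 17−1 = 16
i=1: 16 = 4^2 (b=4); 4→5: 5^2 = 25; 25−1 = 24
i=2: 24 = 4·5 + 4 (b=5); 5→6: 4·6 + 4 = 28; 28−1 = 27
i=3: 27 = 4·6 + 3 (b=6); 6→7: 4·7 + 3 = 31; 31−1 = 30
i=4: 30 = 4·7 + 2 (b=7); 7→8: 4·8 + 2 = 34; 34−1 = 33

10, 16, 24, 27, 30, 33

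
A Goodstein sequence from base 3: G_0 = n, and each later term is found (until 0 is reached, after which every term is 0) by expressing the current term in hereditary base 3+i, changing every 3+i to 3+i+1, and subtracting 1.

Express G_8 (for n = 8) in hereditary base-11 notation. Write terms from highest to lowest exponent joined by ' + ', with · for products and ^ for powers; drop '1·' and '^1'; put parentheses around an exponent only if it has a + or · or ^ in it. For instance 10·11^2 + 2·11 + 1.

11

base 3: 8 = 2·3 + 2; at 4: 2·4 + 2 = 10; next = 9
base 4: 9 = 2·4 + 1; at 5: 2·5 + 1 = 11; next = 10
base 5: 10 = 2·5; at 6: 2·6 = 12; next = 11
base 6: 11 = 6 + 5; at 7: 7 + 5 = 12; next = 11
base 7: 11 = 7 + 4; at 8: 8 + 4 = 12; next = 11
base 8: 11 = 8 + 3; at 9: 9 + 3 = 12; next = 11
base 9: 11 = 9 + 2; at 10: 10 + 2 = 12; next = 11
base 10: 11 = 10 + 1; at 11: 11 + 1 = 12; next = 11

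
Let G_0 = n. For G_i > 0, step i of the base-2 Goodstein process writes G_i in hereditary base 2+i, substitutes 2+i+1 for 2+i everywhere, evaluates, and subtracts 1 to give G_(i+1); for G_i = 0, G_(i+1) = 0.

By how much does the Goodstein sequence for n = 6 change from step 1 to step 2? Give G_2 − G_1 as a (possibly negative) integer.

i=0: 6 = 2^2 + 2 (b=2); 2→3: 3^3 + 3 = 30; 30−1 = 29
i=1: 29 = 3^3 + 2 (b=3); 3→4: 4^4 + 2 = 258; 258−1 = 257

228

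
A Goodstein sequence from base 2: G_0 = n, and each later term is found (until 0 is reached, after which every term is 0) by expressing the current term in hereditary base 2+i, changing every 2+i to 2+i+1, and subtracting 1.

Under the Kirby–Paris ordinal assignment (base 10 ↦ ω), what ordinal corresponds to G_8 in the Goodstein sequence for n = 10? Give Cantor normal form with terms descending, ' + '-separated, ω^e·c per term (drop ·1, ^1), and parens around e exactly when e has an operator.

ω^ω·5 + ω^5·5 + ω^4·5 + ω^3·5 + ω^2·5 + ω·5 + 1

base 2: 10 = 2^(2 + 1) + 2; at 3: 3^(3 + 1) + 3 = 84; next = 83
base 3: 83 = 3^(3 + 1) + 2; at 4: 4^(4 + 1) + 2 = 1026; next = 1025
base 4: 1025 = 4^(4 + 1) + 1; at 5: 5^(5 + 1) + 1 = 15626; next = 15625
base 5: 15625 = 5^(5 + 1); at 6: 6^(6 + 1) = 279936; next = 279935
base 6: 279935 = 5·6^6 + 5·6^5 + 5·6^4 + 5·6^3 + 5·6^2 + 5·6 + 5; at 7: 5·7^7 + 5·7^5 + 5·7^4 + 5·7^3 + 5·7^2 + 5·7 + 5 = 4215755; next = 4215754
base 7: 4215754 = 5·7^7 + 5·7^5 + 5·7^4 + 5·7^3 + 5·7^2 + 5·7 + 4; at 8: 5·8^8 + 5·8^5 + 5·8^4 + 5·8^3 + 5·8^2 + 5·8 + 4 = 84073324; next = 84073323
base 8: 84073323 = 5·8^8 + 5·8^5 + 5·8^4 + 5·8^3 + 5·8^2 + 5·8 + 3; at 9: 5·9^9 + 5·9^5 + 5·9^4 + 5·9^3 + 5·9^2 + 5·9 + 3 = 1937434593; next = 1937434592
base 9: 1937434592 = 5·9^9 + 5·9^5 + 5·9^4 + 5·9^3 + 5·9^2 + 5·9 + 2; at 10: 5·10^10 + 5·10^5 + 5·10^4 + 5·10^3 + 5·10^2 + 5·10 + 2 = 50000555552; next = 50000555551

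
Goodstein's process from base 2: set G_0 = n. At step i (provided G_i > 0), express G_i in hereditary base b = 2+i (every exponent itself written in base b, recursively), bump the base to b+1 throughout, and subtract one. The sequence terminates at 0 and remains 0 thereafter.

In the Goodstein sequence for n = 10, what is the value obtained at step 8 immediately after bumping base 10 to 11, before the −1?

1426559238831

base 2: 10 = 2^(2 + 1) + 2; at 3: 3^(3 + 1) + 3 = 84; next = 83
base 3: 83 = 3^(3 + 1) + 2; at 4: 4^(4 + 1) + 2 = 1026; next = 1025
base 4: 1025 = 4^(4 + 1) + 1; at 5: 5^(5 + 1) + 1 = 15626; next = 15625
base 5: 15625 = 5^(5 + 1); at 6: 6^(6 + 1) = 279936; next = 279935
base 6: 279935 = 5·6^6 + 5·6^5 + 5·6^4 + 5·6^3 + 5·6^2 + 5·6 + 5; at 7: 5·7^7 + 5·7^5 + 5·7^4 + 5·7^3 + 5·7^2 + 5·7 + 5 = 4215755; next = 4215754
base 7: 4215754 = 5·7^7 + 5·7^5 + 5·7^4 + 5·7^3 + 5·7^2 + 5·7 + 4; at 8: 5·8^8 + 5·8^5 + 5·8^4 + 5·8^3 + 5·8^2 + 5·8 + 4 = 84073324; next = 84073323
base 8: 84073323 = 5·8^8 + 5·8^5 + 5·8^4 + 5·8^3 + 5·8^2 + 5·8 + 3; at 9: 5·9^9 + 5·9^5 + 5·9^4 + 5·9^3 + 5·9^2 + 5·9 + 3 = 1937434593; next = 1937434592
base 9: 1937434592 = 5·9^9 + 5·9^5 + 5·9^4 + 5·9^3 + 5·9^2 + 5·9 + 2; at 10: 5·10^10 + 5·10^5 + 5·10^4 + 5·10^3 + 5·10^2 + 5·10 + 2 = 50000555552; next = 50000555551
base 10: 50000555551 = 5·10^10 + 5·10^5 + 5·10^4 + 5·10^3 + 5·10^2 + 5·10 + 1; at 11: 5·11^11 + 5·11^5 + 5·11^4 + 5·11^3 + 5·11^2 + 5·11 + 1 = 1426559238831; next = 1426559238830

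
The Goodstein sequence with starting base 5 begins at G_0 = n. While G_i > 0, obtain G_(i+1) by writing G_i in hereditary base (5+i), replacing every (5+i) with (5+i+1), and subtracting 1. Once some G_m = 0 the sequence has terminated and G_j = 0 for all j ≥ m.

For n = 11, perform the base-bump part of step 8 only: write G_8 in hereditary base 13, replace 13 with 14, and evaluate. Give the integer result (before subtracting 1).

14

base 5: 11 = 2·5 + 1; at 6: 2·6 + 1 = 13; next = 12
base 6: 12 = 2·6; at 7: 2·7 = 14; next = 13
base 7: 13 = 7 + 6; at 8: 8 + 6 = 14; next = 13
base 8: 13 = 8 + 5; at 9: 9 + 5 = 14; next = 13
base 9: 13 = 9 + 4; at 10: 10 + 4 = 14; next = 13
base 10: 13 = 10 + 3; at 11: 11 + 3 = 14; next = 13
base 11: 13 = 11 + 2; at 12: 12 + 2 = 14; next = 13
base 12: 13 = 12 + 1; at 13: 13 + 1 = 14; next = 13
base 13: 13 = 13; at 14: 14 = 14; next = 13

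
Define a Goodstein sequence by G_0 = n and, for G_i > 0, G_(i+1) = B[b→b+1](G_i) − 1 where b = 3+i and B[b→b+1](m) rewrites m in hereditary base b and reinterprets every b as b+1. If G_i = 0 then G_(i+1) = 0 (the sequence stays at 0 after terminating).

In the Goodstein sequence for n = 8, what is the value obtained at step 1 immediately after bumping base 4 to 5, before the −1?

11

i=0: 8 = 2·3 + 2 (b=3); 3→4: 2·4 + 2 = 10; 10−1 = 9
i=1: 9 = 2·4 + 1 (b=4); 4→5: 2·5 + 1 = 11; 11−1 = 10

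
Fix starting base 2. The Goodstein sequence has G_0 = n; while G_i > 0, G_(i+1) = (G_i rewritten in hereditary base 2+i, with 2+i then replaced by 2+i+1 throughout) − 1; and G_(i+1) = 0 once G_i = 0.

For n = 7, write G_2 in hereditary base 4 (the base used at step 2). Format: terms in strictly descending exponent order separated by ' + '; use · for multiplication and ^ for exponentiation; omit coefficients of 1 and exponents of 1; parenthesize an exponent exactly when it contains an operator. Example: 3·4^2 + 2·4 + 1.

4^4 + 3

G_0=7  [base 2] 2^2 + 2 + 1  →[2↦3]→  3^3 + 3 + 1 = 31  −1 ⇒ G_1=30
G_1=30  [base 3] 3^3 + 3  →[3↦4]→  4^4 + 4 = 260  −1 ⇒ G_2=259
G_2=259  [base 4] 4^4 + 3  →[4↦5]→  5^5 + 3 = 3128  −1 ⇒ G_3=3127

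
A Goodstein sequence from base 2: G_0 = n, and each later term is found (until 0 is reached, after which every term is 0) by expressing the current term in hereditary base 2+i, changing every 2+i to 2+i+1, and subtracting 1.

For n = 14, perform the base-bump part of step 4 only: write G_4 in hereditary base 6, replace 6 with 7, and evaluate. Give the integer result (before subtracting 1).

G_0=14  [base 2] 2^(2 + 1) + 2^2 + 2  →[2↦3]→  3^(3 + 1) + 3^3 + 3 = 111  −1 ⇒ G_1=110
G_1=110  [base 3] 3^(3 + 1) + 3^3 + 2  →[3↦4]→  4^(4 + 1) + 4^4 + 2 = 1282  −1 ⇒ G_2=1281
G_2=1281  [base 4] 4^(4 + 1) + 4^4 + 1  →[4↦5]→  5^(5 + 1) + 5^5 + 1 = 18751  −1 ⇒ G_3=18750
G_3=18750  [base 5] 5^(5 + 1) + 5^5  →[5↦6]→  6^(6 + 1) + 6^6 = 326592  −1 ⇒ G_4=326591
G_4=326591  [base 6] 6^(6 + 1) + 5·6^5 + 5·6^4 + 5·6^3 + 5·6^2 + 5·6 + 5  →[6↦7]→  7^(7 + 1) + 5·7^5 + 5·7^4 + 5·7^3 + 5·7^2 + 5·7 + 5 = 5862841  −1 ⇒ G_5=5862840

5862841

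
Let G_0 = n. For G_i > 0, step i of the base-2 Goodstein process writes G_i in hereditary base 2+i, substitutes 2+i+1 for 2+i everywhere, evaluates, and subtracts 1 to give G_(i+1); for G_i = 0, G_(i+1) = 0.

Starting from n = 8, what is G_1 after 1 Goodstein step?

8 —HB2→ 2^(2 + 1) —bump→ 3^(3 + 1) = 81 —(−1)→ 80
80 —HB3→ 2·3^3 + 2·3^2 + 2·3 + 2 —bump→ 2·4^4 + 2·4^2 + 2·4 + 2 = 554 —(−1)→ 553

80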